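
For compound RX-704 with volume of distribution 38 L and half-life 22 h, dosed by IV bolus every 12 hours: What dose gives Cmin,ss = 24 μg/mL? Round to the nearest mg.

τ/t½ = 12/22 ≈ 0.54545, so f = (1/2)^(12/22) ≈ 0.685175.
Cmin,ss = (D/Vd)·f/(1−f), so D = Cmin,ss·Vd·(1−f)/f.
D = 24 × 38 × (1−f)/f ≈ 24 × 38 × 0.45948 ≈ 419.05 mg.

419 mg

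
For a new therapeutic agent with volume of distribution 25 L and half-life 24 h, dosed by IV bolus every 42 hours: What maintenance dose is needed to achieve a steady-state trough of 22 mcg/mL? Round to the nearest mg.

τ/t½ = 42/24 ≈ 1.75, so f = (1/2)^(42/24) ≈ 0.297302.
Cmin,ss = (D/Vd)·f/(1−f), so D = Cmin,ss·Vd·(1−f)/f.
D = 22 × 25 × (1−f)/f ≈ 22 × 25 × 2.36358 ≈ 1299.97 mg.

1300 mg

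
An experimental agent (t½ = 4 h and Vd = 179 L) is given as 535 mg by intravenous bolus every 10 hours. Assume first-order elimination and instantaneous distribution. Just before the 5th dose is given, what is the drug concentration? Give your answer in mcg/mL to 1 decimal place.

f = (1/2)^(τ/t½) = (1/2)^(10/4) ≈ 0.1768.
C₀ = D/Vd = 535/179 ≈ 2.989 mcg/mL.
Before the 5th dose, 4 doses have been given. Superposition: Cmin = C₀·(f + f² + … + f^4).
≈ 2.989 × (0.1768 + 0.0313 + 0.0055 + 0.0010) ≈ 2.989 × 0.2146 ≈ 0.641 mcg/mL.

0.6 mcg/mL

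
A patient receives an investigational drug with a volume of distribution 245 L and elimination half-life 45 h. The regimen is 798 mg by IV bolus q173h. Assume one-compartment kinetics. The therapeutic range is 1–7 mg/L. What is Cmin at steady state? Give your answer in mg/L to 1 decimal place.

τ/t½ = 173/45 ≈ 3.8444, so fraction remaining f = (1/2)^(173/45) ≈ 0.0696.
Single-dose peak C₀ = D/Vd = 798/245 ≈ 3.257 mg/L.
Steady-state trough Cmin,ss = C₀·f/(1−f) ≈ 3.257 × 0.0696/0.9304 ≈ 0.244 mg/L.
Trough 0.2 mg/L vs MEC 1 mg/L: subtherapeutic.

0.2 mg/L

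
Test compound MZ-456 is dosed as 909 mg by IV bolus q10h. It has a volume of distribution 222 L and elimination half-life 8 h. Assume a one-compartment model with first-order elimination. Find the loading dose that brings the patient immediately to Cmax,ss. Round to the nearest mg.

1568 mg

f = (1/2)^(10/8) ≈ 0.420448; accumulation ratio R = 1/(1−f) ≈ 1.72547.
Loading dose to hit Cmax,ss on first dose: D_load = D_maint·R ≈ 909 × 1.72547 ≈ 1568.45 mg.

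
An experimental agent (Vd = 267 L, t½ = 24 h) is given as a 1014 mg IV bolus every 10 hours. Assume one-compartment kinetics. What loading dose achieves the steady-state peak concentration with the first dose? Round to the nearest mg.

4042 mg

f = (1/2)^(10/24) ≈ 0.749154; accumulation ratio R = 1/(1−f) ≈ 3.98651.
Loading dose to hit Cmax,ss on first dose: D_load = D_maint·R ≈ 1014 × 3.98651 ≈ 4042.32 mg.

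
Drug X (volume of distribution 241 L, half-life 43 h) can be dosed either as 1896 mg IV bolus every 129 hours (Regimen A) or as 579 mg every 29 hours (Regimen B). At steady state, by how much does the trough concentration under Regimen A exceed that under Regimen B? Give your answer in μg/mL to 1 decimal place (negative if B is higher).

-2.9 μg/mL

Regimen A: f = (1/2)^(129/43) ≈ 0.1250; Cmin,ss = (1896/241)·f/(1−f) ≈ 1.124 μg/mL.
Regimen B: f = (1/2)^(29/43) ≈ 0.6266; Cmin,ss = (579/241)·f/(1−f) ≈ 4.032 μg/mL.
Difference ≈ 1.124 − 4.032 ≈ -2.908 μg/mL.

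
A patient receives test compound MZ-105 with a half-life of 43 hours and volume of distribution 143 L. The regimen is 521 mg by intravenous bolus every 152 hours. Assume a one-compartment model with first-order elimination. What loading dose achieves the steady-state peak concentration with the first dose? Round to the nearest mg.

f = (1/2)^(152/43) ≈ 0.086277; accumulation ratio R = 1/(1−f) ≈ 1.09442.
Loading dose to hit Cmax,ss on first dose: D_load = D_maint·R ≈ 521 × 1.09442 ≈ 570.19 mg.

570 mg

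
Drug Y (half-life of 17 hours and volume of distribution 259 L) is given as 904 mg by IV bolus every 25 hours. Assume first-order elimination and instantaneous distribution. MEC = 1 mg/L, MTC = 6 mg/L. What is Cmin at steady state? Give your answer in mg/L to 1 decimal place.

k = ln2/t½ = ln2/17 ≈ 0.040773 h⁻¹; fraction remaining f = e^(−kτ) = e^(−0.040773×25) ≈ 0.3608.
At steady state, accumulation factor R = 1/(1 − e^(−kτ)) ≈ 1.5645.
Each bolus raises the concentration by D/Vd = 904/259 ≈ 3.490 mg/L.
Cmax,ss = C₀/(1 − f) ≈ 3.490/0.6392 ≈ 5.460 mg/L.
Steady-state trough Cmin,ss = Cmax,ss·f ≈ 5.460 × 0.3608 ≈ 1.970 mg/L.
Trough 2.0 mg/L vs MEC 1 mg/L: adequate.

2.0 mg/L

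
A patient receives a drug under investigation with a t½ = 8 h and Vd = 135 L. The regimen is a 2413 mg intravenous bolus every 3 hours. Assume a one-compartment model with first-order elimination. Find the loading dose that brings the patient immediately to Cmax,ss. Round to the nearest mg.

10542 mg

f = (1/2)^(3/8) ≈ 0.771105; accumulation ratio R = 1/(1−f) ≈ 4.36882.
Loading dose to hit Cmax,ss on first dose: D_load = D_maint·R ≈ 2413 × 4.36882 ≈ 10541.96 mg.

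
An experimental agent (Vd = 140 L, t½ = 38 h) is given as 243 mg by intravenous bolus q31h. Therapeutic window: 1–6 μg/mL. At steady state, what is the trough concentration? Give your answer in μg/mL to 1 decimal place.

2.3 μg/mL

τ/t½ = 31/38 ≈ 0.81579, so fraction remaining f = (1/2)^(31/38) ≈ 0.5681.
Each bolus raises the concentration by D/Vd = 243/140 ≈ 1.736 μg/mL.
Steady-state trough Cmin,ss = C₀·f/(1−f) ≈ 1.736 × 0.5681/0.4319 ≈ 2.283 μg/mL.
Trough 2.3 μg/mL vs MEC 1 μg/mL: adequate.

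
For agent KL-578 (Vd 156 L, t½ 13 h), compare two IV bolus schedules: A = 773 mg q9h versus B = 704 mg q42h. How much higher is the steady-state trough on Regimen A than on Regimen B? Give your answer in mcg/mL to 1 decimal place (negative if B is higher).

Regimen A: f = (1/2)^(9/13) ≈ 0.6189; Cmin,ss = (773/156)·f/(1−f) ≈ 8.047 mcg/mL.
Regimen B: f = (1/2)^(42/13) ≈ 0.1065; Cmin,ss = (704/156)·f/(1−f) ≈ 0.538 mcg/mL.
Difference ≈ 8.047 − 0.538 ≈ 7.509 mcg/mL.

7.5 mcg/mL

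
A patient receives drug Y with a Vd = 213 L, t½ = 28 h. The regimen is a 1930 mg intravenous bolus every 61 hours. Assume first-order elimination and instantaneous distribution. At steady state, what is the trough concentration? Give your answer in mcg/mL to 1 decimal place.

k = ln2/t½ = ln2/28 ≈ 0.024755 h⁻¹; fraction remaining f = e^(−kτ) = e^(−0.024755×61) ≈ 0.2209.
Accumulation ratio R = 1/(1 − f) ≈ 1/0.7791 ≈ 1.2835.
Each bolus raises the concentration by D/Vd = 1930/213 ≈ 9.061 mcg/mL.
Steady-state peak Cmax,ss = C₀·R ≈ 9.061 × 1.2835 ≈ 11.630 mcg/mL.
One interval later, Cmin,ss = Cmax,ss·e^(−kτ) ≈ 11.630 × 0.2209 ≈ 2.569 mcg/mL.

2.6 mcg/mL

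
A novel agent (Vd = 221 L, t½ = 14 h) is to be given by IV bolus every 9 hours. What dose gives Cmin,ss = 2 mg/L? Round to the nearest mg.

248 mg

τ/t½ = 9/14 ≈ 0.64286, so f = (1/2)^(9/14) ≈ 0.640443.
Cmin,ss = (D/Vd)·f/(1−f), so D = Cmin,ss·Vd·(1−f)/f.
D = 2 × 221 × (1−f)/f ≈ 2 × 221 × 0.56142 ≈ 248.15 mg.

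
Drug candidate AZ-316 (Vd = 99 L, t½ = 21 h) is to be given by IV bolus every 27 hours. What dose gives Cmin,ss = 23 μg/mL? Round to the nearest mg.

3274 mg

τ/t½ = 27/21 ≈ 1.2857, so f = (1/2)^(27/21) ≈ 0.410168.
Cmin,ss = (D/Vd)·f/(1−f), so D = Cmin,ss·Vd·(1−f)/f.
D = 23 × 99 × (1−f)/f ≈ 23 × 99 × 1.43803 ≈ 3274.39 mg.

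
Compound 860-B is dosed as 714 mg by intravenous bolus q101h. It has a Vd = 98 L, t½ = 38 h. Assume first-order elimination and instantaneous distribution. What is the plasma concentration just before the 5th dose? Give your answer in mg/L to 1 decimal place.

1.4 mg/L

f = (1/2)^(τ/t½) = (1/2)^(101/38) ≈ 0.1585.
C₀ = D/Vd = 714/98 ≈ 7.286 mg/L.
Before the 5th dose, 4 doses have been given. Superposition: Cmin = C₀·(f + f² + … + f^4).
≈ 7.286 × (0.1585 + 0.0251 + 0.0040 + 0.0006) ≈ 7.286 × 0.1882 ≈ 1.371 mg/L.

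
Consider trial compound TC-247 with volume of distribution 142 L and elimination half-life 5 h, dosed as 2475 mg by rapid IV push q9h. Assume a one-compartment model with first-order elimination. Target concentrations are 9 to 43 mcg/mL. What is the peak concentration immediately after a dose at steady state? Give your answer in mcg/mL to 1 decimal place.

Over one 9-h interval, 9/5 ≈ 1.8 half-lives elapse, leaving f ≈ 0.2872 of each dose.
Accumulation ratio R = 1/(1 − f) ≈ 1/0.7128 ≈ 1.4029.
Single-dose peak C₀ = D/Vd = 2475/142 ≈ 17.430 mcg/mL.
Steady-state peak Cmax,ss = C₀·R ≈ 17.430 × 1.4029 ≈ 24.453 mcg/mL.
Peak 24.5 mcg/mL vs MTC 43 mcg/mL: below toxic threshold.

24.5 mcg/mL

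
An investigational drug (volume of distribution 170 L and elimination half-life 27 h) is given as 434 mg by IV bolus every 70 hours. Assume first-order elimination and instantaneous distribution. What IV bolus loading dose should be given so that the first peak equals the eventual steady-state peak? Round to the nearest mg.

f = (1/2)^(70/27) ≈ 0.165788; accumulation ratio R = 1/(1−f) ≈ 1.19874.
Loading dose to hit Cmax,ss on first dose: D_load = D_maint·R ≈ 434 × 1.19874 ≈ 520.25 mg.

520 mg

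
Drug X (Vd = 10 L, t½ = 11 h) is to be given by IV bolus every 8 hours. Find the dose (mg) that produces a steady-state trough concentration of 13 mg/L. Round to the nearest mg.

τ/t½ = 8/11 ≈ 0.72727, so f = (1/2)^(8/11) ≈ 0.604045.
Cmin,ss = (D/Vd)·f/(1−f), so D = Cmin,ss·Vd·(1−f)/f.
D = 13 × 10 × (1−f)/f ≈ 13 × 10 × 0.65551 ≈ 85.22 mg.

85 mg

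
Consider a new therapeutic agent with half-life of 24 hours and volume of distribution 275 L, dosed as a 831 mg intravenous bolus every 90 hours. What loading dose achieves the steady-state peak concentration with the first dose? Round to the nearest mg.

898 mg

f = (1/2)^(90/24) ≈ 0.074325; accumulation ratio R = 1/(1−f) ≈ 1.08029.
Loading dose to hit Cmax,ss on first dose: D_load = D_maint·R ≈ 831 × 1.08029 ≈ 897.72 mg.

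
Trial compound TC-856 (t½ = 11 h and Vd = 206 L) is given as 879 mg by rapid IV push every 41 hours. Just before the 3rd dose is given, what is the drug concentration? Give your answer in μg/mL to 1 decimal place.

f = (1/2)^(τ/t½) = (1/2)^(41/11) ≈ 0.0755.
C₀ = D/Vd = 879/206 ≈ 4.267 μg/mL.
Before the 3rd dose, 2 doses have been given. Superposition: Cmin = C₀·(f + f²).
≈ 4.267 × (0.0755 + 0.0057) ≈ 4.267 × 0.0812 ≈ 0.346 μg/mL.

0.3 μg/mL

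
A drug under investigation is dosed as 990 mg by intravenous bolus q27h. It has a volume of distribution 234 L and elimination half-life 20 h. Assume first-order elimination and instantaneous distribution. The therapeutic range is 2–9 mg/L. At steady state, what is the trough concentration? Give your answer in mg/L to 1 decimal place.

k = ln2/t½ = ln2/20 ≈ 0.034657 h⁻¹; fraction remaining f = e^(−kτ) = e^(−0.034657×27) ≈ 0.3923.
Single-dose peak C₀ = D/Vd = 990/234 ≈ 4.231 mg/L.
Steady-state trough Cmin,ss = C₀·f/(1−f) ≈ 4.231 × 0.3923/0.6077 ≈ 2.731 mg/L.
Trough 2.7 mg/L vs MEC 2 mg/L: adequate.

2.7 mg/L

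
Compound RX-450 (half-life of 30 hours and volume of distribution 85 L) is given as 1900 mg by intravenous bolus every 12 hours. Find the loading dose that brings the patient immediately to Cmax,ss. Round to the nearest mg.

f = (1/2)^(12/30) ≈ 0.757858; accumulation ratio R = 1/(1−f) ≈ 4.12981.
Loading dose to hit Cmax,ss on first dose: D_load = D_maint·R ≈ 1900 × 4.12981 ≈ 7846.64 mg.

7847 mg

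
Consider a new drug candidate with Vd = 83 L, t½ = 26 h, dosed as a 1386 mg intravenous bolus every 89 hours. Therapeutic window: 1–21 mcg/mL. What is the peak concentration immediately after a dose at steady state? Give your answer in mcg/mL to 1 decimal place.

Over one 89-h interval, 89/26 ≈ 3.4231 half-lives elapse, leaving f ≈ 0.0932 of each dose.
At steady state, accumulation factor R = 1/(1 − e^(−kτ)) ≈ 1.1028.
Each bolus raises the concentration by D/Vd = 1386/83 ≈ 16.699 mcg/mL.
Steady-state peak Cmax,ss = C₀·R ≈ 16.699 × 1.1028 ≈ 18.416 mcg/mL.
Peak 18.4 mcg/mL vs MTC 21 mcg/mL: below toxic threshold.

18.4 mcg/mL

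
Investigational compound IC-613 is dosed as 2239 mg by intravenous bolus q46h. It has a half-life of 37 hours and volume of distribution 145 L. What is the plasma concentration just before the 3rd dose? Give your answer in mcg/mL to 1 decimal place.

9.3 mcg/mL

f = (1/2)^(τ/t½) = (1/2)^(46/37) ≈ 0.4224.
C₀ = D/Vd = 2239/145 ≈ 15.441 mcg/mL.
Before the 3rd dose, 2 doses have been given. Superposition: Cmin = C₀·(f + f²).
≈ 15.441 × (0.4224 + 0.1784) ≈ 15.441 × 0.6008 ≈ 9.277 mcg/mL.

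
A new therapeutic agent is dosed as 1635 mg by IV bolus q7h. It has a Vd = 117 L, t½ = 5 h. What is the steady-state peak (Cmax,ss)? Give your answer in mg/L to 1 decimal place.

k = ln2/t½ = ln2/5 ≈ 0.138629 h⁻¹; fraction remaining f = e^(−kτ) = e^(−0.138629×7) ≈ 0.3789.
At steady state, accumulation factor R = 1/(1 − e^(−kτ)) ≈ 1.6100.
Single-dose peak C₀ = D/Vd = 1635/117 ≈ 13.974 mg/L.
Steady-state peak Cmax,ss = C₀·R ≈ 13.974 × 1.6100 ≈ 22.498 mg/L.

22.5 mg/L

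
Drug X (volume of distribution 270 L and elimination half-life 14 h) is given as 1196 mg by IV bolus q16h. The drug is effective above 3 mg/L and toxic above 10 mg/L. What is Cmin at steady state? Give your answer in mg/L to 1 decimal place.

3.7 mg/L

Over one 16-h interval, 16/14 ≈ 1.1429 half-lives elapse, leaving f ≈ 0.4529 of each dose.
Accumulation ratio R = 1/(1 − f) ≈ 1/0.5471 ≈ 1.8278.
Each bolus raises the concentration by D/Vd = 1196/270 ≈ 4.430 mg/L.
Steady-state peak Cmax,ss = C₀·R ≈ 4.430 × 1.8278 ≈ 8.097 mg/L.
One interval later, Cmin,ss = Cmax,ss·e^(−kτ) ≈ 8.097 × 0.4529 ≈ 3.667 mg/L.
Trough 3.7 mg/L vs MEC 3 mg/L: adequate.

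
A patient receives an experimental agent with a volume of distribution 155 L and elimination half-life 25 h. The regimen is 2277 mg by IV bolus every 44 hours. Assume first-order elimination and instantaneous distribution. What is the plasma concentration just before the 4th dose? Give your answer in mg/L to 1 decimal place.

f = (1/2)^(τ/t½) = (1/2)^(44/25) ≈ 0.2952.
C₀ = D/Vd = 2277/155 ≈ 14.690 mg/L.
Before the 4th dose, 3 doses have been given. Superposition: Cmin = C₀·(f + f² + … + f^3).
≈ 14.690 × (0.2952 + 0.0871 + 0.0257) ≈ 14.690 × 0.4080 ≈ 5.994 mg/L.

6.0 mg/L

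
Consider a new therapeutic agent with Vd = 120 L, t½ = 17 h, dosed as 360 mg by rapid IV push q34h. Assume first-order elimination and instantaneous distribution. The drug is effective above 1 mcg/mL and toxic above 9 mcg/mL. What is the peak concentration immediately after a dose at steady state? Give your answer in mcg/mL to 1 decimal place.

The dosing interval is 2 half-lives, so f = 2^(−2) = 0.25.
At steady state, R = 1/(1 − 0.25) = 4/3.
Single-dose peak C₀ = D/Vd = 360/120 = 3 mcg/mL.
Steady-state peak Cmax,ss = C₀·R = 3 × 4/3 ≈ 4.000 mcg/mL.
Peak 4.0 mcg/mL vs MTC 9 mcg/mL: below toxic threshold.

4.0 mcg/mL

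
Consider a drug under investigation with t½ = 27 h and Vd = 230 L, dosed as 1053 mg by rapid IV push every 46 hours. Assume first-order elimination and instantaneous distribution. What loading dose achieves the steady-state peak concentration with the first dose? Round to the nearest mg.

1519 mg

f = (1/2)^(46/27) ≈ 0.306997; accumulation ratio R = 1/(1−f) ≈ 1.44300.
Loading dose to hit Cmax,ss on first dose: D_load = D_maint·R ≈ 1053 × 1.44300 ≈ 1519.48 mg.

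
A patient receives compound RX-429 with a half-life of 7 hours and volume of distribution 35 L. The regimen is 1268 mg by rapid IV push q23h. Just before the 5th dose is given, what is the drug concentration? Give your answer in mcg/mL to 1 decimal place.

f = (1/2)^(τ/t½) = (1/2)^(23/7) ≈ 0.1025.
C₀ = D/Vd = 1268/35 ≈ 36.229 mcg/mL.
Before the 5th dose, 4 doses have been given. Superposition: Cmin = C₀·(f + f² + … + f^4).
≈ 36.229 × (0.1025 + 0.0105 + 0.0011 + 0.0001) ≈ 36.229 × 0.1142 ≈ 4.137 mcg/mL.

4.1 mcg/mL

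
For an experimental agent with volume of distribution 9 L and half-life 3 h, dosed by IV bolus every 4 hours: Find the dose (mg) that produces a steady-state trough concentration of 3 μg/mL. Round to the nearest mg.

τ/t½ = 4/3 ≈ 1.3333, so f = (1/2)^(4/3) ≈ 0.396850.
Cmin,ss = (D/Vd)·f/(1−f), so D = Cmin,ss·Vd·(1−f)/f.
D = 3 × 9 × (1−f)/f ≈ 3 × 9 × 1.51984 ≈ 41.04 mg.

41 mg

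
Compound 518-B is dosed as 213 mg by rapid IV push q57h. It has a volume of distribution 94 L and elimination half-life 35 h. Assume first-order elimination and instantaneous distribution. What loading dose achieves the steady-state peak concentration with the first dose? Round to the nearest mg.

f = (1/2)^(57/35) ≈ 0.323408; accumulation ratio R = 1/(1−f) ≈ 1.47800.
Loading dose to hit Cmax,ss on first dose: D_load = D_maint·R ≈ 213 × 1.47800 ≈ 314.81 mg.

315 mg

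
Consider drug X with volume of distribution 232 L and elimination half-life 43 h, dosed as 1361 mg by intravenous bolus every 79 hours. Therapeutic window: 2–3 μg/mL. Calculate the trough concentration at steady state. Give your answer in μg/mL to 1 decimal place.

k = ln2/t½ = ln2/43 ≈ 0.016120 h⁻¹; fraction remaining f = e^(−kτ) = e^(−0.016120×79) ≈ 0.2799.
At steady state, accumulation factor R = 1/(1 − e^(−kτ)) ≈ 1.3887.
Each bolus raises the concentration by D/Vd = 1361/232 ≈ 5.866 μg/mL.
Steady-state peak Cmax,ss = C₀·R ≈ 5.866 × 1.3887 ≈ 8.146 μg/mL.
One interval later, Cmin,ss = Cmax,ss·e^(−kτ) ≈ 8.146 × 0.2799 ≈ 2.280 μg/mL.
Trough 2.3 μg/mL vs MEC 2 μg/mL: adequate.

2.3 μg/mL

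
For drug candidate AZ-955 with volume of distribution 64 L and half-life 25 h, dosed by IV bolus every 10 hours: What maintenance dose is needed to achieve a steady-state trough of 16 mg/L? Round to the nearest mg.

327 mg

τ/t½ = 10/25 ≈ 0.4, so f = (1/2)^(10/25) ≈ 0.757858.
Cmin,ss = (D/Vd)·f/(1−f), so D = Cmin,ss·Vd·(1−f)/f.
D = 16 × 64 × (1−f)/f ≈ 16 × 64 × 0.31951 ≈ 327.18 mg.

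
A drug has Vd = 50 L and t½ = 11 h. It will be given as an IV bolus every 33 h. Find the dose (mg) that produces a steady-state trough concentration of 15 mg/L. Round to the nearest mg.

τ/t½ = 33/11 ≈ 3, so f = (1/2)^(33/11) ≈ 0.125000.
Cmin,ss = (D/Vd)·f/(1−f), so D = Cmin,ss·Vd·(1−f)/f.
D = 15 × 50 × (1−f)/f ≈ 15 × 50 × 7.00000 ≈ 5250.00 mg.

5250 mg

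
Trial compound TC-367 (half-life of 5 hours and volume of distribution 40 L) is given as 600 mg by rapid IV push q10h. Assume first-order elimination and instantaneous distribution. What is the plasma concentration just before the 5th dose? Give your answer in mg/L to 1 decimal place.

f = (1/2)^(τ/t½) = (1/2)^(10/5) ≈ 0.2500.
C₀ = D/Vd = 600/40 ≈ 15.000 mg/L.
Before the 5th dose, 4 doses have been given. Superposition: Cmin = C₀·(f + f² + … + f^4).
≈ 15.000 × (0.2500 + 0.0625 + 0.0156 + 0.0039) ≈ 15.000 × 0.3320 ≈ 4.980 mg/L.

5.0 mg/L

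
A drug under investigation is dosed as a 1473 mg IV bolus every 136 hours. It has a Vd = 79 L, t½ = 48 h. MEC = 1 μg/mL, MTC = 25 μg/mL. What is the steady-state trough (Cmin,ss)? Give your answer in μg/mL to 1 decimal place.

k = ln2/t½ = ln2/48 ≈ 0.014441 h⁻¹; fraction remaining f = e^(−kτ) = e^(−0.014441×136) ≈ 0.1403.
Single-dose peak C₀ = D/Vd = 1473/79 ≈ 18.646 μg/mL.
Steady-state trough Cmin,ss = C₀·f/(1−f) ≈ 18.646 × 0.1403/0.8597 ≈ 3.043 μg/mL.
Trough 3.0 μg/mL vs MEC 1 μg/mL: adequate.

3.0 μg/mL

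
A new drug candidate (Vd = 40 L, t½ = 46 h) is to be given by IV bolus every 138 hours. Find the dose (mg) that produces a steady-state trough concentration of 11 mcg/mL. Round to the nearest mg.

3080 mg

τ/t½ = 138/46 ≈ 3, so f = (1/2)^(138/46) ≈ 0.125000.
Cmin,ss = (D/Vd)·f/(1−f), so D = Cmin,ss·Vd·(1−f)/f.
D = 11 × 40 × (1−f)/f ≈ 11 × 40 × 7.00000 ≈ 3080.00 mg.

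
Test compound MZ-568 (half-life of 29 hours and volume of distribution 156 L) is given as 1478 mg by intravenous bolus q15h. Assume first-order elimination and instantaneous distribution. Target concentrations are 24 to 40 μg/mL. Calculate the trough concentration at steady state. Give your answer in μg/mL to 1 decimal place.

22.0 μg/mL

Over one 15-h interval, 15/29 ≈ 0.51724 half-lives elapse, leaving f ≈ 0.6987 of each dose.
At steady state, accumulation factor R = 1/(1 − e^(−kτ)) ≈ 3.3190.
Single-dose peak C₀ = D/Vd = 1478/156 ≈ 9.474 μg/mL.
Steady-state peak Cmax,ss = C₀·R ≈ 9.474 × 3.3190 ≈ 31.444 μg/mL.
One interval later, Cmin,ss = Cmax,ss·e^(−kτ) ≈ 31.444 × 0.6987 ≈ 21.970 μg/mL.
Trough 22.0 μg/mL vs MEC 24 μg/mL: subtherapeutic.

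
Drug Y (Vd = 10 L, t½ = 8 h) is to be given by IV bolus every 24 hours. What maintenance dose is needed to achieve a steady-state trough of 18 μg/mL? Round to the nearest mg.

τ/t½ = 24/8 ≈ 3, so f = (1/2)^(24/8) ≈ 0.125000.
Cmin,ss = (D/Vd)·f/(1−f), so D = Cmin,ss·Vd·(1−f)/f.
D = 18 × 10 × (1−f)/f ≈ 18 × 10 × 7.00000 ≈ 1260.00 mg.

1260 mg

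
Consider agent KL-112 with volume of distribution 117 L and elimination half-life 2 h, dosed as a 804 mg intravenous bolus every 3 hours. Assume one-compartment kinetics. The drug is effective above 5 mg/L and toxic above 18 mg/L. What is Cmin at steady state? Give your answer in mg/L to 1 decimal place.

Over one 3-h interval, 3/2 ≈ 1.5 half-lives elapse, leaving f ≈ 0.3536 of each dose.
At steady state, accumulation factor R = 1/(1 − e^(−kτ)) ≈ 1.5470.
Single-dose peak C₀ = D/Vd = 804/117 ≈ 6.872 mg/L.
Cmax,ss = C₀/(1 − f) ≈ 6.872/0.6464 ≈ 10.631 mg/L.
One interval later, Cmin,ss = Cmax,ss·e^(−kτ) ≈ 10.631 × 0.3536 ≈ 3.759 mg/L.
Trough 3.8 mg/L vs MEC 5 mg/L: subtherapeutic.

3.8 mg/L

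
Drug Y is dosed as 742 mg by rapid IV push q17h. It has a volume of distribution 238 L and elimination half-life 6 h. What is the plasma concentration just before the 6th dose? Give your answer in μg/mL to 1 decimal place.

0.5 μg/mL

f = (1/2)^(τ/t½) = (1/2)^(17/6) ≈ 0.1403.
C₀ = D/Vd = 742/238 ≈ 3.118 μg/mL.
Before the 6th dose, 5 doses have been given. Superposition: Cmin = C₀·(f + f² + … + f^5).
≈ 3.118 × (0.1403 + 0.0197 + 0.0028 + 0.0004 + 0.0001) ≈ 3.118 × 0.1633 ≈ 0.509 μg/mL.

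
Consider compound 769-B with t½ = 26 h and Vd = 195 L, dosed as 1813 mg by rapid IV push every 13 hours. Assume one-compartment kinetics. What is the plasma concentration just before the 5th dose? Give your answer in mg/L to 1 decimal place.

f = (1/2)^(τ/t½) = (1/2)^(13/26) ≈ 0.7071.
C₀ = D/Vd = 1813/195 ≈ 9.297 mg/L.
Before the 5th dose, 4 doses have been given. Superposition: Cmin = C₀·(f + f² + … + f^4).
≈ 9.297 × (0.7071 + 0.5000 + 0.3535 + 0.2500) ≈ 9.297 × 1.8106 ≈ 16.833 mg/L.

16.8 mg/L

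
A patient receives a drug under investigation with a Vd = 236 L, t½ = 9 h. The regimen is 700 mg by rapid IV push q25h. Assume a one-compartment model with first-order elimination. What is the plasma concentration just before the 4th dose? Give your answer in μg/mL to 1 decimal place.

f = (1/2)^(τ/t½) = (1/2)^(25/9) ≈ 0.1458.
C₀ = D/Vd = 700/236 ≈ 2.966 μg/mL.
Before the 4th dose, 3 doses have been given. Superposition: Cmin = C₀·(f + f² + … + f^3).
≈ 2.966 × (0.1458 + 0.0213 + 0.0031) ≈ 2.966 × 0.1702 ≈ 0.505 μg/mL.

0.5 μg/mL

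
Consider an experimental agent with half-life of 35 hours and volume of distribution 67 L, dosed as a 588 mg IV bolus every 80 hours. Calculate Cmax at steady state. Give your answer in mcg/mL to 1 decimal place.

τ/t½ = 80/35 ≈ 2.2857, so fraction remaining f = (1/2)^(80/35) ≈ 0.2051.
At steady state, accumulation factor R = 1/(1 − e^(−kτ)) ≈ 1.2580.
Single-dose peak C₀ = D/Vd = 588/67 ≈ 8.776 mcg/mL.
Steady-state peak Cmax,ss = C₀·R ≈ 8.776 × 1.2580 ≈ 11.040 mcg/mL.

11.0 mcg/mL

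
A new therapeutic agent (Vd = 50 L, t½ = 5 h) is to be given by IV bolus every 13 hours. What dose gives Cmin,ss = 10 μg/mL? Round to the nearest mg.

2531 mg

τ/t½ = 13/5 ≈ 2.6, so f = (1/2)^(13/5) ≈ 0.164938.
Cmin,ss = (D/Vd)·f/(1−f), so D = Cmin,ss·Vd·(1−f)/f.
D = 10 × 50 × (1−f)/f ≈ 10 × 50 × 5.06288 ≈ 2531.44 mg.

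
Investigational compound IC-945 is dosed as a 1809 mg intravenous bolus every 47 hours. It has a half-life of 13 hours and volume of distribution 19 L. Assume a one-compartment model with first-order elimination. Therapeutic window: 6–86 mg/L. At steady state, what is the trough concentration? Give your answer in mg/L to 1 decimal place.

τ/t½ = 47/13 ≈ 3.6154, so fraction remaining f = (1/2)^(47/13) ≈ 0.0816.
Accumulation ratio R = 1/(1 − f) ≈ 1/0.9184 ≈ 1.0889.
Each bolus raises the concentration by D/Vd = 1809/19 ≈ 95.211 mg/L.
Cmax,ss = C₀/(1 − f) ≈ 95.211/0.9184 ≈ 103.671 mg/L.
Steady-state trough Cmin,ss = Cmax,ss·f ≈ 103.671 × 0.0816 ≈ 8.460 mg/L.
Trough 8.5 mg/L vs MEC 6 mg/L: adequate.

8.5 mg/L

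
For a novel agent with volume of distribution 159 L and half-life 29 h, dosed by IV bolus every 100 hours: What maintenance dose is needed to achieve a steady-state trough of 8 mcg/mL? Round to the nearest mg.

τ/t½ = 100/29 ≈ 3.4483, so f = (1/2)^(100/29) ≈ 0.091615.
Cmin,ss = (D/Vd)·f/(1−f), so D = Cmin,ss·Vd·(1−f)/f.
D = 8 × 159 × (1−f)/f ≈ 8 × 159 × 9.91524 ≈ 12612.19 mg.

12612 mg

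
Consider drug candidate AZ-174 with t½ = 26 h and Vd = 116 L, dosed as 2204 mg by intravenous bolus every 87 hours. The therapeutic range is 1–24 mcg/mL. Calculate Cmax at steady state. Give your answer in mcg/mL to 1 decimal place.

21.1 mcg/mL

k = ln2/t½ = ln2/26 ≈ 0.026660 h⁻¹; fraction remaining f = e^(−kτ) = e^(−0.026660×87) ≈ 0.0983.
Accumulation ratio R = 1/(1 − f) ≈ 1/0.9017 ≈ 1.1090.
Each bolus raises the concentration by D/Vd = 2204/116 ≈ 19.000 mcg/mL.
Cmax,ss = C₀/(1 − f) ≈ 19.000/0.9017 ≈ 21.071 mcg/mL.
Peak 21.1 mcg/mL vs MTC 24 mcg/mL: below toxic threshold.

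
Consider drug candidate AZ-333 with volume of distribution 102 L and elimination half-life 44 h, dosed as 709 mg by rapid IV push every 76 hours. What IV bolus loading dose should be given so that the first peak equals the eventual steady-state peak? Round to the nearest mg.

f = (1/2)^(76/44) ≈ 0.302022; accumulation ratio R = 1/(1−f) ≈ 1.43271.
Loading dose to hit Cmax,ss on first dose: D_load = D_maint·R ≈ 709 × 1.43271 ≈ 1015.79 mg.

1016 mg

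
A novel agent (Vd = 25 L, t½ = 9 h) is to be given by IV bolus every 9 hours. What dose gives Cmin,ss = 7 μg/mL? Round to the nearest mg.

175 mg

τ/t½ = 9/9 ≈ 1, so f = (1/2)^(9/9) ≈ 0.500000.
Cmin,ss = (D/Vd)·f/(1−f), so D = Cmin,ss·Vd·(1−f)/f.
D = 7 × 25 × (1−f)/f ≈ 7 × 25 × 1.00000 ≈ 175.00 mg.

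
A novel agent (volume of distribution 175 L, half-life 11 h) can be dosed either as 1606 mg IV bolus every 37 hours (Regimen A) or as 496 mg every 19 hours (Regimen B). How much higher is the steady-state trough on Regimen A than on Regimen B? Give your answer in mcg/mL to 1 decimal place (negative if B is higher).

Regimen A: f = (1/2)^(37/11) ≈ 0.0972; Cmin,ss = (1606/175)·f/(1−f) ≈ 0.988 mcg/mL.
Regimen B: f = (1/2)^(19/11) ≈ 0.3020; Cmin,ss = (496/175)·f/(1−f) ≈ 1.226 mcg/mL.
Difference ≈ 0.988 − 1.226 ≈ -0.238 mcg/mL.

-0.2 mcg/mL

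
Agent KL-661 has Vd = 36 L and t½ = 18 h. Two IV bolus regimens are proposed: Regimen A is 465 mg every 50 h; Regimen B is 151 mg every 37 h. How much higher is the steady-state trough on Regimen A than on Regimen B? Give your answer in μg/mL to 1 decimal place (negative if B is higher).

Regimen A: f = (1/2)^(50/18) ≈ 0.1458; Cmin,ss = (465/36)·f/(1−f) ≈ 2.205 μg/mL.
Regimen B: f = (1/2)^(37/18) ≈ 0.2406; Cmin,ss = (151/36)·f/(1−f) ≈ 1.329 μg/mL.
Difference ≈ 2.205 − 1.329 ≈ 0.876 μg/mL.

0.9 μg/mL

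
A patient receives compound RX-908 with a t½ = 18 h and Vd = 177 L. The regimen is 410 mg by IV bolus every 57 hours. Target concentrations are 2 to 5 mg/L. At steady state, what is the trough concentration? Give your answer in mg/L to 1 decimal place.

Over one 57-h interval, 57/18 ≈ 3.1667 half-lives elapse, leaving f ≈ 0.1114 of each dose.
Single-dose peak C₀ = D/Vd = 410/177 ≈ 2.316 mg/L.
Steady-state trough Cmin,ss = C₀·f/(1−f) ≈ 2.316 × 0.1114/0.8886 ≈ 0.290 mg/L.
Trough 0.3 mg/L vs MEC 2 mg/L: subtherapeutic.

0.3 mg/L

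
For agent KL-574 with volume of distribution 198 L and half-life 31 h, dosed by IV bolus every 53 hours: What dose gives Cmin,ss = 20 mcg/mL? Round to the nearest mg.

τ/t½ = 53/31 ≈ 1.7097, so f = (1/2)^(53/31) ≈ 0.305728.
Cmin,ss = (D/Vd)·f/(1−f), so D = Cmin,ss·Vd·(1−f)/f.
D = 20 × 198 × (1−f)/f ≈ 20 × 198 × 2.27088 ≈ 8992.68 mg.

8993 mg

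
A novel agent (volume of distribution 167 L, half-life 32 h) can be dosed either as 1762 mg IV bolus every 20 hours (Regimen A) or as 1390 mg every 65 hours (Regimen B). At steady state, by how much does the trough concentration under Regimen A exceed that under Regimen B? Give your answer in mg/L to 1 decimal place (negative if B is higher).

16.8 mg/L

Regimen A: f = (1/2)^(20/32) ≈ 0.6484; Cmin,ss = (1762/167)·f/(1−f) ≈ 19.457 mg/L.
Regimen B: f = (1/2)^(65/32) ≈ 0.2446; Cmin,ss = (1390/167)·f/(1−f) ≈ 2.695 mg/L.
Difference ≈ 19.457 − 2.695 ≈ 16.762 mg/L.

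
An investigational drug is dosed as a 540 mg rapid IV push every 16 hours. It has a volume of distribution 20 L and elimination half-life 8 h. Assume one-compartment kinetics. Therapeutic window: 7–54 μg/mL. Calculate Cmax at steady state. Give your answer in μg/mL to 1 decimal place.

The dosing interval is 2 half-lives, so f = 2^(−2) = 0.25.
At steady state, R = 1/(1 − 0.25) = 4/3.
Single-dose peak C₀ = D/Vd = 540/20 = 27 μg/mL.
Steady-state peak Cmax,ss = C₀·R = 27 × 4/3 ≈ 36.000 μg/mL.
Peak 36.0 μg/mL vs MTC 54 μg/mL: below toxic threshold.

36.0 μg/mL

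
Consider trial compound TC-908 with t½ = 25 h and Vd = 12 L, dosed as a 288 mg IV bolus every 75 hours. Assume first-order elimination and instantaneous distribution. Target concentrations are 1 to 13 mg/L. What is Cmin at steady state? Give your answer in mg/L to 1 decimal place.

3.4 mg/L

τ = 75 h = 3 half-lives, so f = (1/2)^3 = 0.125.
Accumulation ratio R = 1/(1 − f) = 1/0.875 = 8/7.
Single-dose peak C₀ = D/Vd = 288/12 = 24 mg/L.
Steady-state peak Cmax,ss = C₀·R = 24 × 8/7 ≈ 27.429 mg/L.
Steady-state trough Cmin,ss = Cmax,ss·f ≈ 27.429 × 0.125 ≈ 3.429 mg/L.
Trough 3.4 mg/L vs MEC 1 mg/L: adequate.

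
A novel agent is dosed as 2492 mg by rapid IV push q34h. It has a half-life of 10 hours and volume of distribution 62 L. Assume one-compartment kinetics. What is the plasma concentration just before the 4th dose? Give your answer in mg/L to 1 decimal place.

4.2 mg/L

f = (1/2)^(τ/t½) = (1/2)^(34/10) ≈ 0.0947.
C₀ = D/Vd = 2492/62 ≈ 40.194 mg/L.
Before the 4th dose, 3 doses have been given. Superposition: Cmin = C₀·(f + f² + … + f^3).
≈ 40.194 × (0.0947 + 0.0090 + 0.0008) ≈ 40.194 × 0.1045 ≈ 4.200 mg/L.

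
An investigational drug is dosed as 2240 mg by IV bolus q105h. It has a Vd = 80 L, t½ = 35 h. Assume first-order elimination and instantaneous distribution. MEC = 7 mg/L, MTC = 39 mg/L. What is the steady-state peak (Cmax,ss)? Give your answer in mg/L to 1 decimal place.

The dosing interval is 3 half-lives, so f = 2^(−3) = 0.125.
At steady state, R = 1/(1 − 0.125) = 8/7.
Single-dose peak C₀ = D/Vd = 2240/80 = 28 mg/L.
Steady-state peak Cmax,ss = C₀·R = 28 × 8/7 ≈ 32.000 mg/L.
Peak 32.0 mg/L vs MTC 39 mg/L: below toxic threshold.

32.0 mg/L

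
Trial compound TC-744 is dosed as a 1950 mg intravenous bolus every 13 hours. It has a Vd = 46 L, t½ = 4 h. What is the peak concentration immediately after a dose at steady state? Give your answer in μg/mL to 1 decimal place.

47.4 μg/mL

τ/t½ = 13/4 ≈ 3.25, so fraction remaining f = (1/2)^(13/4) ≈ 0.1051.
Accumulation ratio R = 1/(1 − f) ≈ 1/0.8949 ≈ 1.1174.
Each bolus raises the concentration by D/Vd = 1950/46 ≈ 42.391 μg/mL.
Steady-state peak Cmax,ss = C₀·R ≈ 42.391 × 1.1174 ≈ 47.368 μg/mL.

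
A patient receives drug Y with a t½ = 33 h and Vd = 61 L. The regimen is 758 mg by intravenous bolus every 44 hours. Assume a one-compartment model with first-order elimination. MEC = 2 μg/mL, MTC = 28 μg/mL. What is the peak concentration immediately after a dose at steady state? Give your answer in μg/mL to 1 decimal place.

k = ln2/t½ = ln2/33 ≈ 0.021004 h⁻¹; fraction remaining f = e^(−kτ) = e^(−0.021004×44) ≈ 0.3969.
At steady state, accumulation factor R = 1/(1 − e^(−kτ)) ≈ 1.6581.
Each bolus raises the concentration by D/Vd = 758/61 ≈ 12.426 μg/mL.
Cmax,ss = C₀/(1 − f) ≈ 12.426/0.6031 ≈ 20.604 μg/mL.
Peak 20.6 μg/mL vs MTC 28 μg/mL: below toxic threshold.

20.6 μg/mL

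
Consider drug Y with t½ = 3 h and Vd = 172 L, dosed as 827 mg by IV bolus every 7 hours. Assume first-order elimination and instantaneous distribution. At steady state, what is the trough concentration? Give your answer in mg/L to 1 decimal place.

k = ln2/t½ = ln2/3 ≈ 0.231049 h⁻¹; fraction remaining f = e^(−kτ) = e^(−0.231049×7) ≈ 0.1984.
At steady state, accumulation factor R = 1/(1 − e^(−kτ)) ≈ 1.2475.
Single-dose peak C₀ = D/Vd = 827/172 ≈ 4.808 mg/L.
Cmax,ss = C₀/(1 − f) ≈ 4.808/0.8016 ≈ 5.998 mg/L.
Steady-state trough Cmin,ss = Cmax,ss·f ≈ 5.998 × 0.1984 ≈ 1.190 mg/L.

1.2 mg/L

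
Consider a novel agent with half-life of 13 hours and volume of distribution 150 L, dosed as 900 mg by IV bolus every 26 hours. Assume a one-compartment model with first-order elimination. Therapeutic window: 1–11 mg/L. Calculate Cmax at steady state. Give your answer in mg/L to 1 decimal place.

8.0 mg/L

τ = 26 h = 2 half-lives, so f = (1/2)^2 = 0.25.
At steady state, R = 1/(1 − 0.25) = 4/3.
Single-dose peak C₀ = D/Vd = 900/150 = 6 mg/L.
Steady-state peak Cmax,ss = C₀·R = 6 × 4/3 ≈ 8.000 mg/L.
Peak 8.0 mg/L vs MTC 11 mg/L: below toxic threshold.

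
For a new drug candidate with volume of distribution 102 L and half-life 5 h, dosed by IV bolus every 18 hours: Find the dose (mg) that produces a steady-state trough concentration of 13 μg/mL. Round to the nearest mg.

14753 mg

τ/t½ = 18/5 ≈ 3.6, so f = (1/2)^(18/5) ≈ 0.082469.
Cmin,ss = (D/Vd)·f/(1−f), so D = Cmin,ss·Vd·(1−f)/f.
D = 13 × 102 × (1−f)/f ≈ 13 × 102 × 11.12577 ≈ 14752.77 mg.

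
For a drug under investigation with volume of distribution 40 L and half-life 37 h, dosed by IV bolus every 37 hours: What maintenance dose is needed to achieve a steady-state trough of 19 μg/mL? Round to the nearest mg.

760 mg

τ/t½ = 37/37 ≈ 1, so f = (1/2)^(37/37) ≈ 0.500000.
Cmin,ss = (D/Vd)·f/(1−f), so D = Cmin,ss·Vd·(1−f)/f.
D = 19 × 40 × (1−f)/f ≈ 19 × 40 × 1.00000 ≈ 760.00 mg.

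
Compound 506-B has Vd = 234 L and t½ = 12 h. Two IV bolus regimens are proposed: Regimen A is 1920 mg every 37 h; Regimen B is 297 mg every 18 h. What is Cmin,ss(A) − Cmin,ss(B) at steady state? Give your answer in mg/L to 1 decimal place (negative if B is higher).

0.4 mg/L

Regimen A: f = (1/2)^(37/12) ≈ 0.1180; Cmin,ss = (1920/234)·f/(1−f) ≈ 1.098 mg/L.
Regimen B: f = (1/2)^(18/12) ≈ 0.3536; Cmin,ss = (297/234)·f/(1−f) ≈ 0.694 mg/L.
Difference ≈ 1.098 − 0.694 ≈ 0.404 mg/L.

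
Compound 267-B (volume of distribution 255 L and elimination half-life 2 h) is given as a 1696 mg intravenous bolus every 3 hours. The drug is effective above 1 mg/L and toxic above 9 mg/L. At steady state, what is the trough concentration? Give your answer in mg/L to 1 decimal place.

3.6 mg/L

τ/t½ = 3/2 ≈ 1.5, so fraction remaining f = (1/2)^(3/2) ≈ 0.3536.
Accumulation ratio R = 1/(1 − f) ≈ 1/0.6464 ≈ 1.5470.
Single-dose peak C₀ = D/Vd = 1696/255 ≈ 6.651 mg/L.
Steady-state peak Cmax,ss = C₀·R ≈ 6.651 × 1.5470 ≈ 10.289 mg/L.
One interval later, Cmin,ss = Cmax,ss·e^(−kτ) ≈ 10.289 × 0.3536 ≈ 3.638 mg/L.
Trough 3.6 mg/L vs MEC 1 mg/L: adequate.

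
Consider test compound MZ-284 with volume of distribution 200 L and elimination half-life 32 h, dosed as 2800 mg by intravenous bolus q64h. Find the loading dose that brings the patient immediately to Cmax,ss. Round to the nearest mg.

3733 mg

f = (1/2)^(64/32) ≈ 0.250000; accumulation ratio R = 1/(1−f) ≈ 1.33333.
Loading dose to hit Cmax,ss on first dose: D_load = D_maint·R ≈ 2800 × 1.33333 ≈ 3733.32 mg.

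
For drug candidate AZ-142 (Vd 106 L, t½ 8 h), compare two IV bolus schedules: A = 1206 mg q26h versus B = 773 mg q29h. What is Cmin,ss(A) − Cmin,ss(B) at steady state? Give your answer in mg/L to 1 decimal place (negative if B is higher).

Regimen A: f = (1/2)^(26/8) ≈ 0.1051; Cmin,ss = (1206/106)·f/(1−f) ≈ 1.336 mg/L.
Regimen B: f = (1/2)^(29/8) ≈ 0.0811; Cmin,ss = (773/106)·f/(1−f) ≈ 0.644 mg/L.
Difference ≈ 1.336 − 0.644 ≈ 0.692 mg/L.

0.7 mg/L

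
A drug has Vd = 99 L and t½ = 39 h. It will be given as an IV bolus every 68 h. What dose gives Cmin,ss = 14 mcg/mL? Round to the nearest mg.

3255 mg

τ/t½ = 68/39 ≈ 1.7436, so f = (1/2)^(68/39) ≈ 0.298626.
Cmin,ss = (D/Vd)·f/(1−f), so D = Cmin,ss·Vd·(1−f)/f.
D = 14 × 99 × (1−f)/f ≈ 14 × 99 × 2.34867 ≈ 3255.26 mg.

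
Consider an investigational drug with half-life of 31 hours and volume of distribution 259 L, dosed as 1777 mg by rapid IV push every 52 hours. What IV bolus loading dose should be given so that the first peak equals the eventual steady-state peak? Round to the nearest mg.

f = (1/2)^(52/31) ≈ 0.312641; accumulation ratio R = 1/(1−f) ≈ 1.45484.
Loading dose to hit Cmax,ss on first dose: D_load = D_maint·R ≈ 1777 × 1.45484 ≈ 2585.25 mg.

2585 mg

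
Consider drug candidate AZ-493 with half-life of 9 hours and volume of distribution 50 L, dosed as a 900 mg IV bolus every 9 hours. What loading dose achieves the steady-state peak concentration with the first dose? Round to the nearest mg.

1800 mg

f = (1/2)^(9/9) ≈ 0.500000; accumulation ratio R = 1/(1−f) ≈ 2.00000.
Loading dose to hit Cmax,ss on first dose: D_load = D_maint·R ≈ 900 × 2.00000 ≈ 1800.00 mg.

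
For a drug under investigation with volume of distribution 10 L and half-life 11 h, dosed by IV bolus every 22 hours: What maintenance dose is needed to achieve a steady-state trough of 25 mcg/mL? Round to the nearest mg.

τ/t½ = 22/11 ≈ 2, so f = (1/2)^(22/11) ≈ 0.250000.
Cmin,ss = (D/Vd)·f/(1−f), so D = Cmin,ss·Vd·(1−f)/f.
D = 25 × 10 × (1−f)/f ≈ 25 × 10 × 3.00000 ≈ 750.00 mg.

750 mg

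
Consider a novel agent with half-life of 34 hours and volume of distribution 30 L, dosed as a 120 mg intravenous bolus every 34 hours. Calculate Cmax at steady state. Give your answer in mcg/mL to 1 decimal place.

τ = 34 h = 1 half-life, so f = (1/2)^1 = 0.5.
At steady state, R = 1/(1 − 0.5) = 2/1.
Single-dose peak C₀ = D/Vd = 120/30 = 4 mcg/mL.
Steady-state peak Cmax,ss = C₀·R = 4 × 2/1 ≈ 8.000 mcg/mL.

8.0 mcg/mL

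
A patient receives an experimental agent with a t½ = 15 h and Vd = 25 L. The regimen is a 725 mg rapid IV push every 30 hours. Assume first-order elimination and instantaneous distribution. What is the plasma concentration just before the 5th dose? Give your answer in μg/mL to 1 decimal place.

f = (1/2)^(τ/t½) = (1/2)^(30/15) ≈ 0.2500.
C₀ = D/Vd = 725/25 ≈ 29.000 μg/mL.
Before the 5th dose, 4 doses have been given. Superposition: Cmin = C₀·(f + f² + … + f^4).
≈ 29.000 × (0.2500 + 0.0625 + 0.0156 + 0.0039) ≈ 29.000 × 0.3320 ≈ 9.628 μg/mL.

9.6 μg/mL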